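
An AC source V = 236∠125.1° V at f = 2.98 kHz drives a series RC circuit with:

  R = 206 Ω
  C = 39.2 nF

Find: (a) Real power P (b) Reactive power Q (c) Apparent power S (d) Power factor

Step 1 — Angular frequency: ω = 2π·f = 2π·2980 = 1.872e+04 rad/s.
Step 2 — Component impedances:
  R: Z = R = 206 Ω
  C: Z = 1/(jωC) = -j/(ω·C) = 0 - j1362 Ω
Step 3 — Series combination: Z_total = R + C = 206 - j1362 Ω = 1378∠-81.4° Ω.
Step 4 — Source phasor: V = 236∠125.1° V = -135.7 + j193.1 V.
Step 5 — Current: I = V / Z = -0.1533 - j0.07643 A = 0.1713∠-153.5° A.
Step 6 — Complex power: S = V·I* = 6.043 - j39.97 VA.
Step 7 — Real power: P = Re(S) = 6.043 W.
Step 8 — Reactive power: Q = Im(S) = -39.97 VAR.
Step 9 — Apparent power: |S| = 40.42 VA.
Step 10 — Power factor: PF = P/|S| = 0.1495 (leading).

(a) P = 6.043 W  (b) Q = -39.97 VAR  (c) S = 40.42 VA  (d) PF = 0.1495 (leading)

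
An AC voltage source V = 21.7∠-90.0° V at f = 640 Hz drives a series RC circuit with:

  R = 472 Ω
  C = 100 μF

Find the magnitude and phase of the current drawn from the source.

Step 1 — Angular frequency: ω = 2π·f = 2π·640 = 4021 rad/s.
Step 2 — Component impedances:
  R: Z = R = 472 Ω
  C: Z = 1/(jωC) = -j/(ω·C) = 0 - j2.487 Ω
Step 3 — Series combination: Z_total = R + C = 472 - j2.487 Ω = 472∠-0.3° Ω.
Step 4 — Source phasor: V = 21.7∠-90.0° V = 0 - j21.7 V.
Step 5 — Ohm's law: I = V / Z_total = (0 - j21.7) / (472 - j2.487) = 0.0002422 - j0.04597 A.
Step 6 — Convert to polar: |I| = 0.04597 A, ∠I = -89.7°.

I = 0.04597∠-89.7° A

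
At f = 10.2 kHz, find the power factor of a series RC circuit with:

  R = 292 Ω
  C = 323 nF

Step 1 — Angular frequency: ω = 2π·f = 2π·1.02e+04 = 6.409e+04 rad/s.
Step 2 — Component impedances:
  R: Z = R = 292 Ω
  C: Z = 1/(jωC) = -j/(ω·C) = 0 - j48.31 Ω
Step 3 — Series combination: Z_total = R + C = 292 - j48.31 Ω = 296∠-9.4° Ω.
Step 4 — Power factor: PF = cos(φ) = Re(Z)/|Z| = 292/295.97 = 0.9866.
Step 5 — Type: Im(Z) = -48.31 ⇒ leading (phase φ = -9.4°).

PF = 0.9866 (leading, φ = -9.4°)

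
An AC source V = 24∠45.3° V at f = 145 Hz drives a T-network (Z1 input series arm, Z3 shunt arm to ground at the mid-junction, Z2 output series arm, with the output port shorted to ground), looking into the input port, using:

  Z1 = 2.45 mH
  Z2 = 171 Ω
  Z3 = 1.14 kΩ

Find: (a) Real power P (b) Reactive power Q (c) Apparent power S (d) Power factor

Step 1 — Angular frequency: ω = 2π·f = 2π·145 = 911.1 rad/s.
Step 2 — Component impedances:
  Z1: Z = jωL = j·911.1·0.00245 = 0 + j2.232 Ω
  Z2: Z = R = 171 Ω
  Z3: Z = R = 1140 Ω
Step 3 — With the output port shorted to ground, the output series arm Z2 runs from the junction to ground; the shunt arm Z3 also runs from the junction to ground. They appear in parallel: Z3 || Z2 = 148.7 Ω.
Step 4 — Series with input arm Z1: Z_in = Z1 + (Z3 || Z2) = 148.7 + j2.232 Ω = 148.7∠0.9° Ω.
Step 5 — Source phasor: V = 24∠45.3° V = 16.88 + j17.06 V.
Step 6 — Current: I = V / Z = 0.1152 + j0.113 A = 0.1614∠44.4° A.
Step 7 — Complex power: S = V·I* = 3.873 + j0.05814 VA.
Step 8 — Real power: P = Re(S) = 3.873 W.
Step 9 — Reactive power: Q = Im(S) = 0.05814 VAR.
Step 10 — Apparent power: |S| = 3.873 VA.
Step 11 — Power factor: PF = P/|S| = 0.9999 (lagging).

(a) P = 3.873 W  (b) Q = 0.05814 VAR  (c) S = 3.873 VA  (d) PF = 0.9999 (lagging)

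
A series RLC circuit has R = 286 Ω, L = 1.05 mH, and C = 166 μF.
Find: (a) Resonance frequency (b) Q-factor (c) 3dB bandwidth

Step 1 — Resonance condition Im(Z)=0 gives ω₀ = 1/√(LC).
Step 2 — ω₀ = 1/√(0.00105·0.000166) = 2395 rad/s.
Step 3 — f₀ = ω₀/(2π) = 381.2 Hz.
Step 4 — Series Q: Q = ω₀L/R = 2395·0.00105/286 = 0.008794.
Step 5 — 3dB bandwidth: Δω = ω₀/Q = 2.724e+05 rad/s; BW = Δω/(2π) = 4.335e+04 Hz.

(a) f₀ = 381.2 Hz  (b) Q = 0.008794  (c) BW = 4.335e+04 Hz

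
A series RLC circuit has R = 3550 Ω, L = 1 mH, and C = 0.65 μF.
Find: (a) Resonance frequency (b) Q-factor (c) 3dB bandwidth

Step 1 — Resonance: ω₀ = 1/√(LC) = 1/√(0.001·6.5e-07) = 3.922e+04 rad/s.
Step 2 — f₀ = ω₀/(2π) = 6243 Hz.
Step 3 — Series Q: Q = ω₀L/R = 3.922e+04·0.001/3550 = 0.01105.
Step 4 — Bandwidth: Δω = ω₀/Q = 3.55e+06 rad/s; BW = Δω/(2π) = 5.65e+05 Hz.

(a) f₀ = 6243 Hz  (b) Q = 0.01105  (c) BW = 5.65e+05 Hz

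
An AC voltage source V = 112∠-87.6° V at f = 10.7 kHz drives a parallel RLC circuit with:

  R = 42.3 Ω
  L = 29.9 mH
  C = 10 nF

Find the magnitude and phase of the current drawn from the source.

Step 1 — Angular frequency: ω = 2π·f = 2π·1.07e+04 = 6.723e+04 rad/s.
Step 2 — Component impedances:
  R: Z = R = 42.3 Ω
  L: Z = jωL = j·6.723e+04·0.0299 = 0 + j2010 Ω
  C: Z = 1/(jωC) = -j/(ω·C) = 0 - j1487 Ω
Step 3 — Parallel combination: 1/Z_total = 1/R + 1/L + 1/C; Z_total = 42.3 - j0.3128 Ω = 42.3∠-0.4° Ω.
Step 4 — Source phasor: V = 112∠-87.6° V = 4.69 - j111.9 V.
Step 5 — Ohm's law: I = V / Z_total = (4.69 - j111.9) / (42.3 - j0.3128) = 0.1304 - j2.645 A.
Step 6 — Convert to polar: |I| = 2.648 A, ∠I = -87.2°.

I = 2.648∠-87.2° A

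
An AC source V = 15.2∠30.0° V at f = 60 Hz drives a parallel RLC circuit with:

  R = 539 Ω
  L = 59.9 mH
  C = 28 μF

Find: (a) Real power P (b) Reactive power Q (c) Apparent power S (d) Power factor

Step 1 — Angular frequency: ω = 2π·f = 2π·60 = 377 rad/s.
Step 2 — Component impedances:
  R: Z = R = 539 Ω
  L: Z = jωL = j·377·0.0599 = 0 + j22.58 Ω
  C: Z = 1/(jωC) = -j/(ω·C) = 0 - j94.74 Ω
Step 3 — Parallel combination: 1/Z_total = 1/R + 1/L + 1/C; Z_total = 1.626 + j29.56 Ω = 29.6∠86.9° Ω.
Step 4 — Source phasor: V = 15.2∠30.0° V = 13.16 + j7.6 V.
Step 5 — Current: I = V / Z = 0.2808 - j0.4299 A = 0.5134∠-56.9° A.
Step 6 — Complex power: S = V·I* = 0.4286 + j7.792 VA.
Step 7 — Real power: P = Re(S) = 0.4286 W.
Step 8 — Reactive power: Q = Im(S) = 7.792 VAR.
Step 9 — Apparent power: |S| = 7.804 VA.
Step 10 — Power factor: PF = P/|S| = 0.05492 (lagging).

(a) P = 0.4286 W  (b) Q = 7.792 VAR  (c) S = 7.804 VA  (d) PF = 0.05492 (lagging)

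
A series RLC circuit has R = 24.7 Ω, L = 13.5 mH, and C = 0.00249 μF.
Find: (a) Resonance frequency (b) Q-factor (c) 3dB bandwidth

Step 1 — Resonance: ω₀ = 1/√(LC) = 1/√(0.0135·2.49e-09) = 1.725e+05 rad/s.
Step 2 — f₀ = ω₀/(2π) = 2.745e+04 Hz.
Step 3 — Series Q: Q = ω₀L/R = 1.725e+05·0.0135/24.7 = 94.27.
Step 4 — Bandwidth: Δω = ω₀/Q = 1830 rad/s; BW = Δω/(2π) = 291.2 Hz.

(a) f₀ = 2.745e+04 Hz  (b) Q = 94.27  (c) BW = 291.2 Hz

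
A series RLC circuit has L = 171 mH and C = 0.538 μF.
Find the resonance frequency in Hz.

Step 1 — Resonance condition Im(Z)=0 gives ω₀ = 1/√(LC).
Step 2 — ω₀ = 1/√(0.171·5.38e-07) = 3297 rad/s.
Step 3 — f₀ = ω₀/(2π) = 524.7 Hz.

f₀ = 524.7 Hz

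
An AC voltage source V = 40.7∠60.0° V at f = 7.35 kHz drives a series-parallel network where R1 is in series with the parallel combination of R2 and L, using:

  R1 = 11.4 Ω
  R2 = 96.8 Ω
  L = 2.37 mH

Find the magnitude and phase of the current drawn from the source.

Step 1 — Angular frequency: ω = 2π·f = 2π·7350 = 4.618e+04 rad/s.
Step 2 — Component impedances:
  R1: Z = R = 11.4 Ω
  R2: Z = R = 96.8 Ω
  L: Z = jωL = j·4.618e+04·0.00237 = 0 + j109.4 Ω
Step 3 — Parallel branch: R2 || L = 1/(1/R2 + 1/L) = 54.31 + j48.04 Ω.
Step 4 — Series with R1: Z_total = R1 + (R2 || L) = 65.71 + j48.04 Ω = 81.4∠36.2° Ω.
Step 5 — Source phasor: V = 40.7∠60.0° V = 20.35 + j35.25 V.
Step 6 — Ohm's law: I = V / Z_total = (20.35 + j35.25) / (65.71 + j48.04) = 0.4574 + j0.202 A.
Step 7 — Convert to polar: |I| = 0.5 A, ∠I = 23.8°.

I = 0.5∠23.8° A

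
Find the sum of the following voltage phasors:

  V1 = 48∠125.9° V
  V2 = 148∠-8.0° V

Step 1 — Convert each phasor to rectangular form:
  V1 = 48·(cos(125.9°) + j·sin(125.9°)) = -28.15 + j38.88 V
  V2 = 148·(cos(-8.0°) + j·sin(-8.0°)) = 146.6 - j20.6 V
Step 2 — Sum components: V_total = 118.4 + j18.28 V.
Step 3 — Convert to polar: |V_total| = 119.8 V, ∠V_total = 8.8°.

V_total = 119.8∠8.8° V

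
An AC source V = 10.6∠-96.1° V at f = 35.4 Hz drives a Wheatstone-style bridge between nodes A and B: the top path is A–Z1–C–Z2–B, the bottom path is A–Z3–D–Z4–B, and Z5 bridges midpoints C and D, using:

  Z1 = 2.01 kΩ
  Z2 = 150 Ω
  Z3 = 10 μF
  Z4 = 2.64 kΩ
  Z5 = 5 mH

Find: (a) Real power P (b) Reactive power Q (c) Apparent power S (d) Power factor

Step 1 — Angular frequency: ω = 2π·f = 2π·35.4 = 222.4 rad/s.
Step 2 — Component impedances:
  Z1: Z = R = 2010 Ω
  Z2: Z = R = 150 Ω
  Z3: Z = 1/(jωC) = -j/(ω·C) = 0 - j449.6 Ω
  Z4: Z = R = 2640 Ω
  Z5: Z = jωL = j·222.4·0.005 = 0 + j1.112 Ω
Step 3 — Bridge requires nodal analysis (the Z5 bridge couples midpoints C and D, so the two paths cannot be reduced to a simple series/parallel combination). Setting node B to ground and injecting 1 A at node A, the 3-node admittance system at A, C, D solves to V_A = Z_AB = 237.3 - j427.3 Ω = 488.8∠-61.0° Ω.
Step 4 — Source phasor: V = 10.6∠-96.1° V = -1.126 - j10.54 V.
Step 5 — Current: I = V / Z = 0.01773 - j0.01248 A = 0.02169∠-35.1° A.
Step 6 — Complex power: S = V·I* = 0.1116 - j0.201 VA.
Step 7 — Real power: P = Re(S) = 0.1116 W.
Step 8 — Reactive power: Q = Im(S) = -0.201 VAR.
Step 9 — Apparent power: |S| = 0.2299 VA.
Step 10 — Power factor: PF = P/|S| = 0.4855 (leading).

(a) P = 0.1116 W  (b) Q = -0.201 VAR  (c) S = 0.2299 VA  (d) PF = 0.4855 (leading)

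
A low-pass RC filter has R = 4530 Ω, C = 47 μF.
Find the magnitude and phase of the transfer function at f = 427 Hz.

Step 1 — Angular frequency: ω = 2π·427 = 2683 rad/s.
Step 2 — Transfer function: H(jω) = 1/(1 + jωRC).
Step 3 — Denominator: 1 + jωRC = 1 + j·2683·4530·4.7e-05 = 1 + j571.2.
Step 4 — H = 3.065e-06 - j0.001751.
Step 5 — Magnitude: |H| = 0.001751 (-55.1 dB); phase: φ = -89.9°.

|H| = 0.001751 (-55.1 dB), φ = -89.9°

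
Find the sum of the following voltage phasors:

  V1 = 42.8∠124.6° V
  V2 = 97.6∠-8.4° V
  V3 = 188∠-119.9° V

Step 1 — Convert each phasor to rectangular form:
  V1 = 42.8·(cos(124.6°) + j·sin(124.6°)) = -24.3 + j35.23 V
  V2 = 97.6·(cos(-8.4°) + j·sin(-8.4°)) = 96.55 - j14.26 V
  V3 = 188·(cos(-119.9°) + j·sin(-119.9°)) = -93.72 - j163 V
Step 2 — Sum components: V_total = -21.47 - j142 V.
Step 3 — Convert to polar: |V_total| = 143.6 V, ∠V_total = -98.6°.

V_total = 143.6∠-98.6° V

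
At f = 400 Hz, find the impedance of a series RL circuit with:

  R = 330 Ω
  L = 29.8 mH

Step 1 — Angular frequency: ω = 2π·f = 2π·400 = 2513 rad/s.
Step 2 — Component impedances:
  R: Z = R = 330 Ω
  L: Z = jωL = j·2513·0.0298 = 0 + j74.9 Ω
Step 3 — Series combination: Z_total = R + L = 330 + j74.9 Ω = 338.4∠12.8° Ω.

Z = 330 + j74.9 Ω = 338.4∠12.8° Ω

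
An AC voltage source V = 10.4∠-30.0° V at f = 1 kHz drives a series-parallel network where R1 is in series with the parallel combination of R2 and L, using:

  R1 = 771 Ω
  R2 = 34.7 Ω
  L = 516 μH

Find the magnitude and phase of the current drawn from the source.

Step 1 — Angular frequency: ω = 2π·f = 2π·1000 = 6283 rad/s.
Step 2 — Component impedances:
  R1: Z = R = 771 Ω
  R2: Z = R = 34.7 Ω
  L: Z = jωL = j·6283·0.000516 = 0 + j3.242 Ω
Step 3 — Parallel branch: R2 || L = 1/(1/R2 + 1/L) = 0.3003 + j3.214 Ω.
Step 4 — Series with R1: Z_total = R1 + (R2 || L) = 771.3 + j3.214 Ω = 771.3∠0.2° Ω.
Step 5 — Source phasor: V = 10.4∠-30.0° V = 9.007 - j5.2 V.
Step 6 — Ohm's law: I = V / Z_total = (9.007 - j5.2) / (771.3 + j3.214) = 0.01165 - j0.00679 A.
Step 7 — Convert to polar: |I| = 0.01348 A, ∠I = -30.2°.

I = 0.01348∠-30.2° A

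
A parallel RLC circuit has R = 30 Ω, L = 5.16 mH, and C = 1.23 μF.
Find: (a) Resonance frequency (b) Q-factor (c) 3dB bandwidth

Step 1 — Resonance: ω₀ = 1/√(LC) = 1/√(0.00516·1.23e-06) = 1.255e+04 rad/s.
Step 2 — f₀ = ω₀/(2π) = 1998 Hz.
Step 3 — Parallel Q: Q = R/(ω₀L) = 30/(1.255e+04·0.00516) = 0.4632.
Step 4 — Bandwidth: Δω = ω₀/Q = 2.71e+04 rad/s; BW = Δω/(2π) = 4313 Hz.

(a) f₀ = 1998 Hz  (b) Q = 0.4632  (c) BW = 4313 Hz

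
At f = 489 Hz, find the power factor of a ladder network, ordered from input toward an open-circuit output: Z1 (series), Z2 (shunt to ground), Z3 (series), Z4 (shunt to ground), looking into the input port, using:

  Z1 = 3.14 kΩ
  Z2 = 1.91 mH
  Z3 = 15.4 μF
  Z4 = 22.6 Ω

Step 1 — Angular frequency: ω = 2π·f = 2π·489 = 3072 rad/s.
Step 2 — Component impedances:
  Z1: Z = R = 3140 Ω
  Z2: Z = jωL = j·3072·0.00191 = 0 + j5.868 Ω
  Z3: Z = 1/(jωC) = -j/(ω·C) = 0 - j21.13 Ω
  Z4: Z = R = 22.6 Ω
Step 3 — Ladder network (open output): work backward from the far end, alternating series and parallel combinations. Z_in = 3141 + j6.575 Ω = 3141∠0.1° Ω.
Step 4 — Power factor: PF = cos(φ) = Re(Z)/|Z| = 3141/3141 = 1.
Step 5 — Type: Im(Z) = 6.575 ⇒ lagging (phase φ = 0.1°).

PF = 1 (lagging, φ = 0.1°)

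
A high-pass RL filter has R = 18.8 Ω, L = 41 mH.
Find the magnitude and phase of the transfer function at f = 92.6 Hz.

Step 1 — Angular frequency: ω = 2π·92.6 = 581.8 rad/s.
Step 2 — Transfer function: H(jω) = jωL/(R + jωL).
Step 3 — Numerator jωL = j·23.85; denominator R + jωL = 18.8 + j23.85.
Step 4 — H = 0.6169 + j0.4862.
Step 5 — Magnitude: |H| = 0.7854 (-2.1 dB); phase: φ = 38.2°.

|H| = 0.7854 (-2.1 dB), φ = 38.2°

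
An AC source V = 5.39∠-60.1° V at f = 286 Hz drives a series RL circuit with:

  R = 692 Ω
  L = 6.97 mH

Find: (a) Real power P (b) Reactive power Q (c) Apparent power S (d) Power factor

Step 1 — Angular frequency: ω = 2π·f = 2π·286 = 1797 rad/s.
Step 2 — Component impedances:
  R: Z = R = 692 Ω
  L: Z = jωL = j·1797·0.00697 = 0 + j12.53 Ω
Step 3 — Series combination: Z_total = R + L = 692 + j12.53 Ω = 692.1∠1.0° Ω.
Step 4 — Source phasor: V = 5.39∠-60.1° V = 2.687 - j4.673 V.
Step 5 — Current: I = V / Z = 0.003759 - j0.00682 A = 0.007788∠-61.1° A.
Step 6 — Complex power: S = V·I* = 0.04197 + j0.0007596 VA.
Step 7 — Real power: P = Re(S) = 0.04197 W.
Step 8 — Reactive power: Q = Im(S) = 0.0007596 VAR.
Step 9 — Apparent power: |S| = 0.04198 VA.
Step 10 — Power factor: PF = P/|S| = 0.9998 (lagging).

(a) P = 0.04197 W  (b) Q = 0.0007596 VAR  (c) S = 0.04198 VA  (d) PF = 0.9998 (lagging)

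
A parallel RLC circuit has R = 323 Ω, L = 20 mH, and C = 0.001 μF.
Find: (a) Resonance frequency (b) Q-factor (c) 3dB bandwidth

Step 1 — Resonance: ω₀ = 1/√(LC) = 1/√(0.02·1e-09) = 2.236e+05 rad/s.
Step 2 — f₀ = ω₀/(2π) = 3.559e+04 Hz.
Step 3 — Parallel Q: Q = R/(ω₀L) = 323/(2.236e+05·0.02) = 0.07222.
Step 4 — Bandwidth: Δω = ω₀/Q = 3.096e+06 rad/s; BW = Δω/(2π) = 4.927e+05 Hz.

(a) f₀ = 3.559e+04 Hz  (b) Q = 0.07222  (c) BW = 4.927e+05 Hz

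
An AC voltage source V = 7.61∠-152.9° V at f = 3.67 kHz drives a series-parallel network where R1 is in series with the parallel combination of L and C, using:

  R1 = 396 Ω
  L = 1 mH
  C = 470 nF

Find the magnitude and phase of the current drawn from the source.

Step 1 — Angular frequency: ω = 2π·f = 2π·3670 = 2.306e+04 rad/s.
Step 2 — Component impedances:
  R1: Z = R = 396 Ω
  L: Z = jωL = j·2.306e+04·0.001 = 0 + j23.06 Ω
  C: Z = 1/(jωC) = -j/(ω·C) = 0 - j92.27 Ω
Step 3 — Parallel branch: L || C = 1/(1/L + 1/C) = 0 + j30.74 Ω.
Step 4 — Series with R1: Z_total = R1 + (L || C) = 396 + j30.74 Ω = 397.2∠4.4° Ω.
Step 5 — Source phasor: V = 7.61∠-152.9° V = -6.775 - j3.467 V.
Step 6 — Ohm's law: I = V / Z_total = (-6.775 - j3.467) / (396 + j30.74) = -0.01768 - j0.007382 A.
Step 7 — Convert to polar: |I| = 0.01916 A, ∠I = -157.3°.

I = 0.01916∠-157.3° A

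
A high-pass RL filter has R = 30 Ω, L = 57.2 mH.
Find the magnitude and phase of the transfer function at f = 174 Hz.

Step 1 — Angular frequency: ω = 2π·174 = 1093 rad/s.
Step 2 — Transfer function: H(jω) = jωL/(R + jωL).
Step 3 — Numerator jωL = j·62.54; denominator R + jωL = 30 + j62.54.
Step 4 — H = 0.8129 + j0.39.
Step 5 — Magnitude: |H| = 0.9016 (-0.9 dB); phase: φ = 25.6°.

|H| = 0.9016 (-0.9 dB), φ = 25.6°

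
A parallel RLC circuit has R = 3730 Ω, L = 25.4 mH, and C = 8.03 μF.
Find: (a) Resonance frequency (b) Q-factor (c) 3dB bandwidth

Step 1 — Resonance: ω₀ = 1/√(LC) = 1/√(0.0254·8.03e-06) = 2214 rad/s.
Step 2 — f₀ = ω₀/(2π) = 352.4 Hz.
Step 3 — Parallel Q: Q = R/(ω₀L) = 3730/(2214·0.0254) = 66.32.
Step 4 — Bandwidth: Δω = ω₀/Q = 33.39 rad/s; BW = Δω/(2π) = 5.314 Hz.

(a) f₀ = 352.4 Hz  (b) Q = 66.32  (c) BW = 5.314 Hz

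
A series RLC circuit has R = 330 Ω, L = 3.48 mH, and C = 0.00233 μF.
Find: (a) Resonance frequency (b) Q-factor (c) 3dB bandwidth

Step 1 — Resonance: ω₀ = 1/√(LC) = 1/√(0.00348·2.33e-09) = 3.512e+05 rad/s.
Step 2 — f₀ = ω₀/(2π) = 5.589e+04 Hz.
Step 3 — Series Q: Q = ω₀L/R = 3.512e+05·0.00348/330 = 3.703.
Step 4 — Bandwidth: Δω = ω₀/Q = 9.483e+04 rad/s; BW = Δω/(2π) = 1.509e+04 Hz.

(a) f₀ = 5.589e+04 Hz  (b) Q = 3.703  (c) BW = 1.509e+04 Hz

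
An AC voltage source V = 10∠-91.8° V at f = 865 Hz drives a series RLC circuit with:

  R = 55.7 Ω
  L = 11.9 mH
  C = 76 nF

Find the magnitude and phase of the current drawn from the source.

Step 1 — Angular frequency: ω = 2π·f = 2π·865 = 5435 rad/s.
Step 2 — Component impedances:
  R: Z = R = 55.7 Ω
  L: Z = jωL = j·5435·0.0119 = 0 + j64.68 Ω
  C: Z = 1/(jωC) = -j/(ω·C) = 0 - j2421 Ω
Step 3 — Series combination: Z_total = R + L + C = 55.7 - j2356 Ω = 2357∠-88.6° Ω.
Step 4 — Source phasor: V = 10∠-91.8° V = -0.3141 - j9.995 V.
Step 5 — Ohm's law: I = V / Z_total = (-0.3141 - j9.995) / (55.7 - j2356) = 0.004236 - j0.0002334 A.
Step 6 — Convert to polar: |I| = 0.004243 A, ∠I = -3.2°.

I = 0.004243∠-3.2° A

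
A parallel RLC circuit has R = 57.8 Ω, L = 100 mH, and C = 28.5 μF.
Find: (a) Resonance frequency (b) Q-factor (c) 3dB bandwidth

Step 1 — Resonance: ω₀ = 1/√(LC) = 1/√(0.1·2.85e-05) = 592.3 rad/s.
Step 2 — f₀ = ω₀/(2π) = 94.28 Hz.
Step 3 — Parallel Q: Q = R/(ω₀L) = 57.8/(592.3·0.1) = 0.9758.
Step 4 — Bandwidth: Δω = ω₀/Q = 607.1 rad/s; BW = Δω/(2π) = 96.62 Hz.

(a) f₀ = 94.28 Hz  (b) Q = 0.9758  (c) BW = 96.62 Hz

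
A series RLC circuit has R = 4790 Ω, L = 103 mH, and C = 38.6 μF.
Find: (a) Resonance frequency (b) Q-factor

Step 1 — Resonance condition Im(Z)=0 gives ω₀ = 1/√(LC).
Step 2 — ω₀ = 1/√(0.103·3.86e-05) = 501.5 rad/s.
Step 3 — f₀ = ω₀/(2π) = 79.82 Hz.
Step 4 — Series Q: Q = ω₀L/R = 501.5·0.103/4790 = 0.01078.

(a) f₀ = 79.82 Hz  (b) Q = 0.01078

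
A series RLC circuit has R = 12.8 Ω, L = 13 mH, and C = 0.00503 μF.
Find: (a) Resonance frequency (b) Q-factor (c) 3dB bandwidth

Step 1 — Resonance: ω₀ = 1/√(LC) = 1/√(0.013·5.03e-09) = 1.237e+05 rad/s.
Step 2 — f₀ = ω₀/(2π) = 1.968e+04 Hz.
Step 3 — Series Q: Q = ω₀L/R = 1.237e+05·0.013/12.8 = 125.6.
Step 4 — Bandwidth: Δω = ω₀/Q = 984.6 rad/s; BW = Δω/(2π) = 156.7 Hz.

(a) f₀ = 1.968e+04 Hz  (b) Q = 125.6  (c) BW = 156.7 Hz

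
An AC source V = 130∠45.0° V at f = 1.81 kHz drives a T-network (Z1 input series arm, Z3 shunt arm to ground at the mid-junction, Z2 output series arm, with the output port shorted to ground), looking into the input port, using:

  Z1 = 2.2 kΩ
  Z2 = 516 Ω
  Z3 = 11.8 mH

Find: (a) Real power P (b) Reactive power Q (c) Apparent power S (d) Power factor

Step 1 — Angular frequency: ω = 2π·f = 2π·1810 = 1.137e+04 rad/s.
Step 2 — Component impedances:
  Z1: Z = R = 2200 Ω
  Z2: Z = R = 516 Ω
  Z3: Z = jωL = j·1.137e+04·0.0118 = 0 + j134.2 Ω
Step 3 — With the output port shorted to ground, the output series arm Z2 runs from the junction to ground; the shunt arm Z3 also runs from the junction to ground. They appear in parallel: Z3 || Z2 = 32.69 + j125.7 Ω.
Step 4 — Series with input arm Z1: Z_in = Z1 + (Z3 || Z2) = 2233 + j125.7 Ω = 2236∠3.2° Ω.
Step 5 — Source phasor: V = 130∠45.0° V = 91.92 + j91.92 V.
Step 6 — Current: I = V / Z = 0.04335 + j0.03873 A = 0.05813∠41.8° A.
Step 7 — Complex power: S = V·I* = 7.545 + j0.4248 VA.
Step 8 — Real power: P = Re(S) = 7.545 W.
Step 9 — Reactive power: Q = Im(S) = 0.4248 VAR.
Step 10 — Apparent power: |S| = 7.557 VA.
Step 11 — Power factor: PF = P/|S| = 0.9984 (lagging).

(a) P = 7.545 W  (b) Q = 0.4248 VAR  (c) S = 7.557 VA  (d) PF = 0.9984 (lagging)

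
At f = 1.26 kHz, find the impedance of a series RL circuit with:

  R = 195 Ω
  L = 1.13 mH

Step 1 — Angular frequency: ω = 2π·f = 2π·1260 = 7917 rad/s.
Step 2 — Component impedances:
  R: Z = R = 195 Ω
  L: Z = jωL = j·7917·0.00113 = 0 + j8.946 Ω
Step 3 — Series combination: Z_total = R + L = 195 + j8.946 Ω = 195.2∠2.6° Ω.

Z = 195 + j8.946 Ω = 195.2∠2.6° Ω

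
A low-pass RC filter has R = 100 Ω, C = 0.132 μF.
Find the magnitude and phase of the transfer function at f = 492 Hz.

Step 1 — Angular frequency: ω = 2π·492 = 3091 rad/s.
Step 2 — Transfer function: H(jω) = 1/(1 + jωRC).
Step 3 — Denominator: 1 + jωRC = 1 + j·3091·100·1.32e-07 = 1 + j0.04081.
Step 4 — H = 0.9983 - j0.04074.
Step 5 — Magnitude: |H| = 0.9992 (-0.0 dB); phase: φ = -2.3°.

|H| = 0.9992 (-0.0 dB), φ = -2.3°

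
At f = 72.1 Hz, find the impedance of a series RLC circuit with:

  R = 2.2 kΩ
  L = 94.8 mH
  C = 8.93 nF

Step 1 — Angular frequency: ω = 2π·f = 2π·72.1 = 453 rad/s.
Step 2 — Component impedances:
  R: Z = R = 2200 Ω
  L: Z = jωL = j·453·0.0948 = 0 + j42.95 Ω
  C: Z = 1/(jωC) = -j/(ω·C) = 0 - j2.472e+05 Ω
Step 3 — Series combination: Z_total = R + L + C = 2200 - j2.471e+05 Ω = 2.472e+05∠-89.5° Ω.

Z = 2200 - j2.471e+05 Ω = 2.472e+05∠-89.5° Ω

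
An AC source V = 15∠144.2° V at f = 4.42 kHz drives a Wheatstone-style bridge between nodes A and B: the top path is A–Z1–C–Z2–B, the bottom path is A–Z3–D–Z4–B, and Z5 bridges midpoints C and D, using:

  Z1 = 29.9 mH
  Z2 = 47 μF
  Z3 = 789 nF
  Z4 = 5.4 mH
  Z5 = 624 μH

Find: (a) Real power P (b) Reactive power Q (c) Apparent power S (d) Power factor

Step 1 — Angular frequency: ω = 2π·f = 2π·4420 = 2.777e+04 rad/s.
Step 2 — Component impedances:
  Z1: Z = jωL = j·2.777e+04·0.0299 = 0 + j830.4 Ω
  Z2: Z = 1/(jωC) = -j/(ω·C) = 0 - j0.7661 Ω
  Z3: Z = 1/(jωC) = -j/(ω·C) = 0 - j45.64 Ω
  Z4: Z = jωL = j·2.777e+04·0.0054 = 0 + j150 Ω
  Z5: Z = jωL = j·2.777e+04·0.000624 = 0 + j17.33 Ω
Step 3 — Bridge requires nodal analysis (the Z5 bridge couples midpoints C and D, so the two paths cannot be reduced to a simple series/parallel combination). Setting node B to ground and injecting 1 A at node A, the 3-node admittance system at A, C, D solves to V_A = Z_AB = 0 - j31.85 Ω = 31.85∠-90.0° Ω.
Step 4 — Source phasor: V = 15∠144.2° V = -12.17 + j8.774 V.
Step 5 — Current: I = V / Z = -0.2755 - j0.382 A = 0.471∠-125.8° A.
Step 6 — Complex power: S = V·I* = 0 - j7.065 VA.
Step 7 — Real power: P = Re(S) = 0 W.
Step 8 — Reactive power: Q = Im(S) = -7.065 VAR.
Step 9 — Apparent power: |S| = 7.065 VA.
Step 10 — Power factor: PF = P/|S| = 0 (leading).

(a) P = 0 W  (b) Q = -7.065 VAR  (c) S = 7.065 VA  (d) PF = 0 (leading)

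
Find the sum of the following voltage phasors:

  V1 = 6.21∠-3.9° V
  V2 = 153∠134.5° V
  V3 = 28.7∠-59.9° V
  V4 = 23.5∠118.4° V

Step 1 — Convert each phasor to rectangular form:
  V1 = 6.21·(cos(-3.9°) + j·sin(-3.9°)) = 6.196 - j0.4224 V
  V2 = 153·(cos(134.5°) + j·sin(134.5°)) = -107.2 + j109.1 V
  V3 = 28.7·(cos(-59.9°) + j·sin(-59.9°)) = 14.39 - j24.83 V
  V4 = 23.5·(cos(118.4°) + j·sin(118.4°)) = -11.18 + j20.67 V
Step 2 — Sum components: V_total = -97.83 + j104.5 V.
Step 3 — Convert to polar: |V_total| = 143.2 V, ∠V_total = 133.1°.

V_total = 143.2∠133.1° V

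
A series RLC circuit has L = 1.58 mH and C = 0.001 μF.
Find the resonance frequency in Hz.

Step 1 — Resonance condition Im(Z)=0 gives ω₀ = 1/√(LC).
Step 2 — ω₀ = 1/√(0.00158·1e-09) = 7.956e+05 rad/s.
Step 3 — f₀ = ω₀/(2π) = 1.266e+05 Hz.

f₀ = 1.266e+05 Hz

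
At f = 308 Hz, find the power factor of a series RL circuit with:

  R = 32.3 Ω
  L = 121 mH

Step 1 — Angular frequency: ω = 2π·f = 2π·308 = 1935 rad/s.
Step 2 — Component impedances:
  R: Z = R = 32.3 Ω
  L: Z = jωL = j·1935·0.121 = 0 + j234.2 Ω
Step 3 — Series combination: Z_total = R + L = 32.3 + j234.2 Ω = 236.4∠82.1° Ω.
Step 4 — Power factor: PF = cos(φ) = Re(Z)/|Z| = 32.3/236.4 = 0.1366.
Step 5 — Type: Im(Z) = 234.2 ⇒ lagging (phase φ = 82.1°).

PF = 0.1366 (lagging, φ = 82.1°)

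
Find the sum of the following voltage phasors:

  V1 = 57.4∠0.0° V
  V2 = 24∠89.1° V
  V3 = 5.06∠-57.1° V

Step 1 — Convert each phasor to rectangular form:
  V1 = 57.4·(cos(0.0°) + j·sin(0.0°)) = 57.4 V
  V2 = 24·(cos(89.1°) + j·sin(89.1°)) = 0.377 + j24 V
  V3 = 5.06·(cos(-57.1°) + j·sin(-57.1°)) = 2.748 - j4.248 V
Step 2 — Sum components: V_total = 60.53 + j19.75 V.
Step 3 — Convert to polar: |V_total| = 63.67 V, ∠V_total = 18.1°.

V_total = 63.67∠18.1° V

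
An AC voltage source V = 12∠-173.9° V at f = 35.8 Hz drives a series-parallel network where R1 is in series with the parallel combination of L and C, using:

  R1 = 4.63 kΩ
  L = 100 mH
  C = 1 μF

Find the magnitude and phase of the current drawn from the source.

Step 1 — Angular frequency: ω = 2π·f = 2π·35.8 = 224.9 rad/s.
Step 2 — Component impedances:
  R1: Z = R = 4630 Ω
  L: Z = jωL = j·224.9·0.1 = 0 + j22.49 Ω
  C: Z = 1/(jωC) = -j/(ω·C) = 0 - j4446 Ω
Step 3 — Parallel branch: L || C = 1/(1/L + 1/C) = 0 + j22.61 Ω.
Step 4 — Series with R1: Z_total = R1 + (L || C) = 4630 + j22.61 Ω = 4630∠0.3° Ω.
Step 5 — Source phasor: V = 12∠-173.9° V = -11.93 - j1.275 V.
Step 6 — Ohm's law: I = V / Z_total = (-11.93 - j1.275) / (4630 + j22.61) = -0.002578 - j0.0002628 A.
Step 7 — Convert to polar: |I| = 0.002592 A, ∠I = -174.2°.

I = 0.002592∠-174.2° A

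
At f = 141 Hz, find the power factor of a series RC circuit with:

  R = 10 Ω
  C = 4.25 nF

Step 1 — Angular frequency: ω = 2π·f = 2π·141 = 885.9 rad/s.
Step 2 — Component impedances:
  R: Z = R = 10 Ω
  C: Z = 1/(jωC) = -j/(ω·C) = 0 - j2.656e+05 Ω
Step 3 — Series combination: Z_total = R + C = 10 - j2.656e+05 Ω = 2.656e+05∠-90.0° Ω.
Step 4 — Power factor: PF = cos(φ) = Re(Z)/|Z| = 10/2.656e+05 = 3.765e-05.
Step 5 — Type: Im(Z) = -2.656e+05 ⇒ leading (phase φ = -90.0°).

PF = 3.765e-05 (leading, φ = -90.0°)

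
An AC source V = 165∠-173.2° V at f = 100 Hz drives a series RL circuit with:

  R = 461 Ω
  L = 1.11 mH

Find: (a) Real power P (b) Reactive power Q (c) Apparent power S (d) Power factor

Step 1 — Angular frequency: ω = 2π·f = 2π·100 = 628.3 rad/s.
Step 2 — Component impedances:
  R: Z = R = 461 Ω
  L: Z = jωL = j·628.3·0.00111 = 0 + j0.6974 Ω
Step 3 — Series combination: Z_total = R + L = 461 + j0.6974 Ω = 461∠0.1° Ω.
Step 4 — Source phasor: V = 165∠-173.2° V = -163.8 - j19.54 V.
Step 5 — Current: I = V / Z = -0.3555 - j0.04184 A = 0.3579∠-173.3° A.
Step 6 — Complex power: S = V·I* = 59.06 + j0.08934 VA.
Step 7 — Real power: P = Re(S) = 59.06 W.
Step 8 — Reactive power: Q = Im(S) = 0.08934 VAR.
Step 9 — Apparent power: |S| = 59.06 VA.
Step 10 — Power factor: PF = P/|S| = 1 (lagging).

(a) P = 59.06 W  (b) Q = 0.08934 VAR  (c) S = 59.06 VA  (d) PF = 1 (lagging)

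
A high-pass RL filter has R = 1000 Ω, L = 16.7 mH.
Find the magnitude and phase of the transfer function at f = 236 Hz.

Step 1 — Angular frequency: ω = 2π·236 = 1483 rad/s.
Step 2 — Transfer function: H(jω) = jωL/(R + jωL).
Step 3 — Numerator jωL = j·24.76; denominator R + jωL = 1000 + j24.76.
Step 4 — H = 0.0006128 + j0.02475.
Step 5 — Magnitude: |H| = 0.02476 (-32.1 dB); phase: φ = 88.6°.

|H| = 0.02476 (-32.1 dB), φ = 88.6°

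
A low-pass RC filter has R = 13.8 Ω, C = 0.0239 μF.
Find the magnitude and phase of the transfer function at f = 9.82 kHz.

Step 1 — Angular frequency: ω = 2π·9820 = 6.17e+04 rad/s.
Step 2 — Transfer function: H(jω) = 1/(1 + jωRC).
Step 3 — Denominator: 1 + jωRC = 1 + j·6.17e+04·13.8·2.39e-08 = 1 + j0.02035.
Step 4 — H = 0.9996 - j0.02034.
Step 5 — Magnitude: |H| = 0.9998 (-0.0 dB); phase: φ = -1.2°.

|H| = 0.9998 (-0.0 dB), φ = -1.2°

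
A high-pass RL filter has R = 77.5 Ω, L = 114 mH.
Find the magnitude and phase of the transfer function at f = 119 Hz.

Step 1 — Angular frequency: ω = 2π·119 = 747.7 rad/s.
Step 2 — Transfer function: H(jω) = jωL/(R + jωL).
Step 3 — Numerator jωL = j·85.24; denominator R + jωL = 77.5 + j85.24.
Step 4 — H = 0.5474 + j0.4977.
Step 5 — Magnitude: |H| = 0.7399 (-2.6 dB); phase: φ = 42.3°.

|H| = 0.7399 (-2.6 dB), φ = 42.3°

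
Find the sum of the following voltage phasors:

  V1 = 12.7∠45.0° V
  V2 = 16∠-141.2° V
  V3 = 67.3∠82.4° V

Step 1 — Convert each phasor to rectangular form:
  V1 = 12.7·(cos(45.0°) + j·sin(45.0°)) = 8.98 + j8.98 V
  V2 = 16·(cos(-141.2°) + j·sin(-141.2°)) = -12.47 - j10.03 V
  V3 = 67.3·(cos(82.4°) + j·sin(82.4°)) = 8.901 + j66.71 V
Step 2 — Sum components: V_total = 5.412 + j65.66 V.
Step 3 — Convert to polar: |V_total| = 65.89 V, ∠V_total = 85.3°.

V_total = 65.89∠85.3° V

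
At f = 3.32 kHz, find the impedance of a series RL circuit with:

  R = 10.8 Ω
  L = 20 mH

Step 1 — Angular frequency: ω = 2π·f = 2π·3320 = 2.086e+04 rad/s.
Step 2 — Component impedances:
  R: Z = R = 10.8 Ω
  L: Z = jωL = j·2.086e+04·0.02 = 0 + j417.2 Ω
Step 3 — Series combination: Z_total = R + L = 10.8 + j417.2 Ω = 417.3∠88.5° Ω.

Z = 10.8 + j417.2 Ω = 417.3∠88.5° Ω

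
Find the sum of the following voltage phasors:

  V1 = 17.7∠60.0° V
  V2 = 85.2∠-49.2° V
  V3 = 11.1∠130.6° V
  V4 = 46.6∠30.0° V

Step 1 — Convert each phasor to rectangular form:
  V1 = 17.7·(cos(60.0°) + j·sin(60.0°)) = 8.85 + j15.33 V
  V2 = 85.2·(cos(-49.2°) + j·sin(-49.2°)) = 55.67 - j64.5 V
  V3 = 11.1·(cos(130.6°) + j·sin(130.6°)) = -7.224 + j8.428 V
  V4 = 46.6·(cos(30.0°) + j·sin(30.0°)) = 40.36 + j23.3 V
Step 2 — Sum components: V_total = 97.65 - j17.44 V.
Step 3 — Convert to polar: |V_total| = 99.2 V, ∠V_total = -10.1°.

V_total = 99.2∠-10.1° V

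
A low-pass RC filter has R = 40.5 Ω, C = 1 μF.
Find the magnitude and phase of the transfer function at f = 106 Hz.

Step 1 — Angular frequency: ω = 2π·106 = 666 rad/s.
Step 2 — Transfer function: H(jω) = 1/(1 + jωRC).
Step 3 — Denominator: 1 + jωRC = 1 + j·666·40.5·1e-06 = 1 + j0.02697.
Step 4 — H = 0.9993 - j0.02695.
Step 5 — Magnitude: |H| = 0.9996 (-0.0 dB); phase: φ = -1.5°.

|H| = 0.9996 (-0.0 dB), φ = -1.5°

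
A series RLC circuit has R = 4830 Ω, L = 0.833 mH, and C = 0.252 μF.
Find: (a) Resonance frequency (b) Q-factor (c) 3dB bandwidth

Step 1 — Resonance: ω₀ = 1/√(LC) = 1/√(0.000833·2.52e-07) = 6.902e+04 rad/s.
Step 2 — f₀ = ω₀/(2π) = 1.098e+04 Hz.
Step 3 — Series Q: Q = ω₀L/R = 6.902e+04·0.000833/4830 = 0.0119.
Step 4 — Bandwidth: Δω = ω₀/Q = 5.798e+06 rad/s; BW = Δω/(2π) = 9.228e+05 Hz.

(a) f₀ = 1.098e+04 Hz  (b) Q = 0.0119  (c) BW = 9.228e+05 Hz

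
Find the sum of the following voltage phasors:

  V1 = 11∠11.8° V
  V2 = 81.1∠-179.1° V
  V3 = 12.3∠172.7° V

Step 1 — Convert each phasor to rectangular form:
  V1 = 11·(cos(11.8°) + j·sin(11.8°)) = 10.77 + j2.249 V
  V2 = 81.1·(cos(-179.1°) + j·sin(-179.1°)) = -81.09 - j1.274 V
  V3 = 12.3·(cos(172.7°) + j·sin(172.7°)) = -12.2 + j1.563 V
Step 2 — Sum components: V_total = -82.52 + j2.538 V.
Step 3 — Convert to polar: |V_total| = 82.56 V, ∠V_total = 178.2°.

V_total = 82.56∠178.2° V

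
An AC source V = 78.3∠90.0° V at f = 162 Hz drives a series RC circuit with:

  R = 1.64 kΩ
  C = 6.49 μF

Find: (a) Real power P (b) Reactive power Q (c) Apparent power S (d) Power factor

Step 1 — Angular frequency: ω = 2π·f = 2π·162 = 1018 rad/s.
Step 2 — Component impedances:
  R: Z = R = 1640 Ω
  C: Z = 1/(jωC) = -j/(ω·C) = 0 - j151.4 Ω
Step 3 — Series combination: Z_total = R + C = 1640 - j151.4 Ω = 1647∠-5.3° Ω.
Step 4 — Source phasor: V = 78.3∠90.0° V = 0 + j78.3 V.
Step 5 — Current: I = V / Z = -0.00437 + j0.04734 A = 0.04754∠95.3° A.
Step 6 — Complex power: S = V·I* = 3.707 - j0.3421 VA.
Step 7 — Real power: P = Re(S) = 3.707 W.
Step 8 — Reactive power: Q = Im(S) = -0.3421 VAR.
Step 9 — Apparent power: |S| = 3.723 VA.
Step 10 — Power factor: PF = P/|S| = 0.9958 (leading).

(a) P = 3.707 W  (b) Q = -0.3421 VAR  (c) S = 3.723 VA  (d) PF = 0.9958 (leading)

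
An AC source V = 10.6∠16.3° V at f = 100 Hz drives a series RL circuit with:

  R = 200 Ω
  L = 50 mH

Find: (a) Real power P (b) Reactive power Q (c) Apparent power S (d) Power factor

Step 1 — Angular frequency: ω = 2π·f = 2π·100 = 628.3 rad/s.
Step 2 — Component impedances:
  R: Z = R = 200 Ω
  L: Z = jωL = j·628.3·0.05 = 0 + j31.42 Ω
Step 3 — Series combination: Z_total = R + L = 200 + j31.42 Ω = 202.5∠8.9° Ω.
Step 4 — Source phasor: V = 10.6∠16.3° V = 10.17 + j2.975 V.
Step 5 — Current: I = V / Z = 0.05193 + j0.006719 A = 0.05236∠7.4° A.
Step 6 — Complex power: S = V·I* = 0.5483 + j0.08612 VA.
Step 7 — Real power: P = Re(S) = 0.5483 W.
Step 8 — Reactive power: Q = Im(S) = 0.08612 VAR.
Step 9 — Apparent power: |S| = 0.555 VA.
Step 10 — Power factor: PF = P/|S| = 0.9879 (lagging).

(a) P = 0.5483 W  (b) Q = 0.08612 VAR  (c) S = 0.555 VA  (d) PF = 0.9879 (lagging)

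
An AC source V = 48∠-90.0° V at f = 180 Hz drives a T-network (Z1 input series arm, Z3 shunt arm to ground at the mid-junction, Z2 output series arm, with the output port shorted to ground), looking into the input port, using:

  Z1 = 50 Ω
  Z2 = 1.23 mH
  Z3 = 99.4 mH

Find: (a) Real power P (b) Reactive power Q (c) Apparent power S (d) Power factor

Step 1 — Angular frequency: ω = 2π·f = 2π·180 = 1131 rad/s.
Step 2 — Component impedances:
  Z1: Z = R = 50 Ω
  Z2: Z = jωL = j·1131·0.00123 = 0 + j1.391 Ω
  Z3: Z = jωL = j·1131·0.0994 = 0 + j112.4 Ω
Step 3 — With the output port shorted to ground, the output series arm Z2 runs from the junction to ground; the shunt arm Z3 also runs from the junction to ground. They appear in parallel: Z3 || Z2 = 0 + j1.374 Ω.
Step 4 — Series with input arm Z1: Z_in = Z1 + (Z3 || Z2) = 50 + j1.374 Ω = 50.02∠1.6° Ω.
Step 5 — Source phasor: V = 48∠-90.0° V = 0 - j48 V.
Step 6 — Current: I = V / Z = -0.02636 - j0.9593 A = 0.9596∠-91.6° A.
Step 7 — Complex power: S = V·I* = 46.05 + j1.265 VA.
Step 8 — Real power: P = Re(S) = 46.05 W.
Step 9 — Reactive power: Q = Im(S) = 1.265 VAR.
Step 10 — Apparent power: |S| = 46.06 VA.
Step 11 — Power factor: PF = P/|S| = 0.9996 (lagging).

(a) P = 46.05 W  (b) Q = 1.265 VAR  (c) S = 46.06 VA  (d) PF = 0.9996 (lagging)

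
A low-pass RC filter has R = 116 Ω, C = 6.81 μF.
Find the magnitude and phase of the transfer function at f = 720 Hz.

Step 1 — Angular frequency: ω = 2π·720 = 4524 rad/s.
Step 2 — Transfer function: H(jω) = 1/(1 + jωRC).
Step 3 — Denominator: 1 + jωRC = 1 + j·4524·116·6.81e-06 = 1 + j3.574.
Step 4 — H = 0.07261 - j0.2595.
Step 5 — Magnitude: |H| = 0.2695 (-11.4 dB); phase: φ = -74.4°.

|H| = 0.2695 (-11.4 dB), φ = -74.4°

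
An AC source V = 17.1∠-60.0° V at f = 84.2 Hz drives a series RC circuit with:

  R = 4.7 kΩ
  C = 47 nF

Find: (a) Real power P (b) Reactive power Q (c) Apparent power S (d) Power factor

Step 1 — Angular frequency: ω = 2π·f = 2π·84.2 = 529 rad/s.
Step 2 — Component impedances:
  R: Z = R = 4700 Ω
  C: Z = 1/(jωC) = -j/(ω·C) = 0 - j4.022e+04 Ω
Step 3 — Series combination: Z_total = R + C = 4700 - j4.022e+04 Ω = 4.049e+04∠-83.3° Ω.
Step 4 — Source phasor: V = 17.1∠-60.0° V = 8.55 - j14.81 V.
Step 5 — Current: I = V / Z = 0.0003878 + j0.0001673 A = 0.0004223∠23.3° A.
Step 6 — Complex power: S = V·I* = 0.0008383 - j0.007173 VA.
Step 7 — Real power: P = Re(S) = 0.0008383 W.
Step 8 — Reactive power: Q = Im(S) = -0.007173 VAR.
Step 9 — Apparent power: |S| = 0.007222 VA.
Step 10 — Power factor: PF = P/|S| = 0.1161 (leading).

(a) P = 0.0008383 W  (b) Q = -0.007173 VAR  (c) S = 0.007222 VA  (d) PF = 0.1161 (leading)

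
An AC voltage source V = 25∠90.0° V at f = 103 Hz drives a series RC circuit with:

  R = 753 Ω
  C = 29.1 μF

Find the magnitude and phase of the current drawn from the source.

Step 1 — Angular frequency: ω = 2π·f = 2π·103 = 647.2 rad/s.
Step 2 — Component impedances:
  R: Z = R = 753 Ω
  C: Z = 1/(jωC) = -j/(ω·C) = 0 - j53.1 Ω
Step 3 — Series combination: Z_total = R + C = 753 - j53.1 Ω = 754.9∠-4.0° Ω.
Step 4 — Source phasor: V = 25∠90.0° V = 0 + j25 V.
Step 5 — Ohm's law: I = V / Z_total = (0 + j25) / (753 - j53.1) = -0.00233 + j0.03304 A.
Step 6 — Convert to polar: |I| = 0.03312 A, ∠I = 94.0°.

I = 0.03312∠94.0° A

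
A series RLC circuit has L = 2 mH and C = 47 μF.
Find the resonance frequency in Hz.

Step 1 — Resonance condition Im(Z)=0 gives ω₀ = 1/√(LC).
Step 2 — ω₀ = 1/√(0.002·4.7e-05) = 3262 rad/s.
Step 3 — f₀ = ω₀/(2π) = 519.1 Hz.

f₀ = 519.1 Hz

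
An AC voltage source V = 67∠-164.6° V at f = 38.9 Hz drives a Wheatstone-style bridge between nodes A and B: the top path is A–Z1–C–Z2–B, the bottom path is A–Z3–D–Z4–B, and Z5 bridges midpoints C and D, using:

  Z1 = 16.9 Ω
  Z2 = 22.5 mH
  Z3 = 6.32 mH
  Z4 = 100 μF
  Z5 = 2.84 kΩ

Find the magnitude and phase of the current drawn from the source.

Step 1 — Angular frequency: ω = 2π·f = 2π·38.9 = 244.4 rad/s.
Step 2 — Component impedances:
  Z1: Z = R = 16.9 Ω
  Z2: Z = jωL = j·244.4·0.0225 = 0 + j5.499 Ω
  Z3: Z = jωL = j·244.4·0.00632 = 0 + j1.545 Ω
  Z4: Z = 1/(jωC) = -j/(ω·C) = 0 - j40.91 Ω
  Z5: Z = R = 2840 Ω
Step 3 — Bridge requires nodal analysis (the Z5 bridge couples midpoints C and D, so the two paths cannot be reduced to a simple series/parallel combination). Setting node B to ground and injecting 1 A at node A, the 3-node admittance system at A, C, D solves to V_A = Z_AB = 18.21 - j2.638 Ω = 18.4∠-8.2° Ω.
Step 4 — Source phasor: V = 67∠-164.6° V = -64.59 - j17.79 V.
Step 5 — Ohm's law: I = V / Z_total = (-64.59 - j17.79) / (18.21 - j2.638) = -3.336 - j1.46 A.
Step 6 — Convert to polar: |I| = 3.641 A, ∠I = -156.4°.

I = 3.641∠-156.4° A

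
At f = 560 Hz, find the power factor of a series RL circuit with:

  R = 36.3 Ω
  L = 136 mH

Step 1 — Angular frequency: ω = 2π·f = 2π·560 = 3519 rad/s.
Step 2 — Component impedances:
  R: Z = R = 36.3 Ω
  L: Z = jωL = j·3519·0.136 = 0 + j478.5 Ω
Step 3 — Series combination: Z_total = R + L = 36.3 + j478.5 Ω = 479.9∠85.7° Ω.
Step 4 — Power factor: PF = cos(φ) = Re(Z)/|Z| = 36.3/479.9 = 0.07564.
Step 5 — Type: Im(Z) = 478.5 ⇒ lagging (phase φ = 85.7°).

PF = 0.07564 (lagging, φ = 85.7°)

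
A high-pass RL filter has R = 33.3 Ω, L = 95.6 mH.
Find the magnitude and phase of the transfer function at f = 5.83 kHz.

Step 1 — Angular frequency: ω = 2π·5830 = 3.663e+04 rad/s.
Step 2 — Transfer function: H(jω) = jωL/(R + jωL).
Step 3 — Numerator jωL = j·3502; denominator R + jωL = 33.3 + j3502.
Step 4 — H = 0.9999 + j0.009508.
Step 5 — Magnitude: |H| = 1 (-0.0 dB); phase: φ = 0.5°.

|H| = 1 (-0.0 dB), φ = 0.5°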